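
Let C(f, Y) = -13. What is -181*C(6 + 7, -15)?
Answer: 2353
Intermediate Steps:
-181*C(6 + 7, -15) = -181*(-13) = 2353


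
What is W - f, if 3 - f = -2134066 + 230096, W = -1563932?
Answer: -3467905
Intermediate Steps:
f = 1903973 (f = 3 - (-2134066 + 230096) = 3 - 1*(-1903970) = 3 + 1903970 = 1903973)
W - f = -1563932 - 1*1903973 = -1563932 - 1903973 = -3467905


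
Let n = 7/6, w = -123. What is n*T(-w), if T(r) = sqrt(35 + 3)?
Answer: 7*sqrt(38)/6 ≈ 7.1918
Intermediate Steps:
T(r) = sqrt(38)
n = 7/6 (n = 7*(1/6) = 7/6 ≈ 1.1667)
n*T(-w) = 7*sqrt(38)/6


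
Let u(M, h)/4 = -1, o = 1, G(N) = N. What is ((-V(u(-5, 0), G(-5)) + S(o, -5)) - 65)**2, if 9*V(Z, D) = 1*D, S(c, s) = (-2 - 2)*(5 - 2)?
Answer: 473344/81 ≈ 5843.8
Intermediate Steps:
u(M, h) = -4 (u(M, h) = 4*(-1) = -4)
S(c, s) = -12 (S(c, s) = -4*3 = -12)
V(Z, D) = D/9 (V(Z, D) = (1*D)/9 = D/9)
((-V(u(-5, 0), G(-5)) + S(o, -5)) - 65)**2 = ((-(-5)/9 - 12) - 65)**2 = ((-1*(-5/9) - 12) - 65)**2 = ((5/9 - 12) - 65)**2 = (-103/9 - 65)**2 = (-688/9)**2 = 473344/81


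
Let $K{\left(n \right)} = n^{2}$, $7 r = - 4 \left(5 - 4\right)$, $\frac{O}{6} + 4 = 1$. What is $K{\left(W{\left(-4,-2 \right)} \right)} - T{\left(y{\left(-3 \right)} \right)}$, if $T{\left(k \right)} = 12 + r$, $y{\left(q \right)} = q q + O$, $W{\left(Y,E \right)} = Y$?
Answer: $\frac{32}{7} \approx 4.5714$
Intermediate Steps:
$O = -18$ ($O = -24 + 6 \cdot 1 = -24 + 6 = -18$)
$r = - \frac{4}{7}$ ($r = \frac{\left(-4\right) \left(5 - 4\right)}{7} = \frac{\left(-4\right) 1}{7} = \frac{1}{7} \left(-4\right) = - \frac{4}{7} \approx -0.57143$)
$y{\left(q \right)} = -18 + q^{2}$ ($y{\left(q \right)} = q q - 18 = q^{2} - 18 = -18 + q^{2}$)
$T{\left(k \right)} = \frac{80}{7}$ ($T{\left(k \right)} = 12 - \frac{4}{7} = \frac{80}{7}$)
$K{\left(W{\left(-4,-2 \right)} \right)} - T{\left(y{\left(-3 \right)} \right)} = \left(-4\right)^{2} - \frac{80}{7} = 16 - \frac{80}{7} = \frac{32}{7}$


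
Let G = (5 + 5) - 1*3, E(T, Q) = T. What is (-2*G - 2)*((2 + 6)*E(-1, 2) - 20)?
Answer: 448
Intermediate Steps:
G = 7 (G = 10 - 3 = 7)
(-2*G - 2)*((2 + 6)*E(-1, 2) - 20) = (-2*7 - 2)*((2 + 6)*(-1) - 20) = (-14 - 2)*(8*(-1) - 20) = -16*(-8 - 20) = -16*(-28) = 448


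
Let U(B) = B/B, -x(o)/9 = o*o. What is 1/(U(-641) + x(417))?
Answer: -1/1565000 ≈ -6.3898e-7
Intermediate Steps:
x(o) = -9*o**2 (x(o) = -9*o*o = -9*o**2)
U(B) = 1
1/(U(-641) + x(417)) = 1/(1 - 9*417**2) = 1/(1 - 9*173889) = 1/(1 - 1565001) = 1/(-1565000) = -1/1565000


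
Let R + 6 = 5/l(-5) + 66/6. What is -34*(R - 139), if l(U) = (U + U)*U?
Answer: 22763/5 ≈ 4552.6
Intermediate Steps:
l(U) = 2*U² (l(U) = (2*U)*U = 2*U²)
R = 51/10 (R = -6 + (5/((2*(-5)²)) + 66/6) = -6 + (5/((2*25)) + 66*(⅙)) = -6 + (5/50 + 11) = -6 + (5*(1/50) + 11) = -6 + (⅒ + 11) = -6 + 111/10 = 51/10 ≈ 5.1000)
-34*(R - 139) = -34*(51/10 - 139) = -34*(-1339/10) = 22763/5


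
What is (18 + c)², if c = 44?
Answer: 3844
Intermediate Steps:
(18 + c)² = (18 + 44)² = 62² = 3844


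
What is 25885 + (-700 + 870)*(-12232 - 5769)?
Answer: -3034285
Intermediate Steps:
25885 + (-700 + 870)*(-12232 - 5769) = 25885 + 170*(-18001) = 25885 - 3060170 = -3034285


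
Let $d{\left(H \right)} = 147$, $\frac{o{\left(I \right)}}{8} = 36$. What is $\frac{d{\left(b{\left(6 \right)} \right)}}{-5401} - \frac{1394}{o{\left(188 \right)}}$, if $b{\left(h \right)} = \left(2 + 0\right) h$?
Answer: $- \frac{3785665}{777744} \approx -4.8675$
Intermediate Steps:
$b{\left(h \right)} = 2 h$
$o{\left(I \right)} = 288$ ($o{\left(I \right)} = 8 \cdot 36 = 288$)
$\frac{d{\left(b{\left(6 \right)} \right)}}{-5401} - \frac{1394}{o{\left(188 \right)}} = \frac{147}{-5401} - \frac{1394}{288} = 147 \left(- \frac{1}{5401}\right) - \frac{697}{144} = - \frac{147}{5401} - \frac{697}{144} = - \frac{3785665}{777744}$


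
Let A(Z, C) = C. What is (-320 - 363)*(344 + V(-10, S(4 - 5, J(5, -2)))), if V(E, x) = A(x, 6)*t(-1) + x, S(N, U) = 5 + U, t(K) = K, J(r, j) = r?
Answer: -237684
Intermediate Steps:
V(E, x) = -6 + x (V(E, x) = 6*(-1) + x = -6 + x)
(-320 - 363)*(344 + V(-10, S(4 - 5, J(5, -2)))) = (-320 - 363)*(344 + (-6 + (5 + 5))) = -683*(344 + (-6 + 10)) = -683*(344 + 4) = -683*348 = -237684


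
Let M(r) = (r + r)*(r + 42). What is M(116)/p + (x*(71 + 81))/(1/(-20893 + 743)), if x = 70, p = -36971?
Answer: -7926434552656/36971 ≈ -2.1440e+8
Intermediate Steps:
M(r) = 2*r*(42 + r) (M(r) = (2*r)*(42 + r) = 2*r*(42 + r))
M(116)/p + (x*(71 + 81))/(1/(-20893 + 743)) = (2*116*(42 + 116))/(-36971) + (70*(71 + 81))/(1/(-20893 + 743)) = (2*116*158)*(-1/36971) + (70*152)/(1/(-20150)) = 36656*(-1/36971) + 10640/(-1/20150) = -36656/36971 + 10640*(-20150) = -36656/36971 - 214396000 = -7926434552656/36971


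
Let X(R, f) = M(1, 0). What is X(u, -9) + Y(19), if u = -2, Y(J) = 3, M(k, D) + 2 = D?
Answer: 1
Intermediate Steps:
M(k, D) = -2 + D
X(R, f) = -2 (X(R, f) = -2 + 0 = -2)
X(u, -9) + Y(19) = -2 + 3 = 1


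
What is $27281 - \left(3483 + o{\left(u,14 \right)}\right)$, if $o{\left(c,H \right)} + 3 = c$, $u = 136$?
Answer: $23665$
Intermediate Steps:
$o{\left(c,H \right)} = -3 + c$
$27281 - \left(3483 + o{\left(u,14 \right)}\right) = 27281 + \left(\left(799 - 4282\right) - \left(-3 + 136\right)\right) = 27281 - 3616 = 23665$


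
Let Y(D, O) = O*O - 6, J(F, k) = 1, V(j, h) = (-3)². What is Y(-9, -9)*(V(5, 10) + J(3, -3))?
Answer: 750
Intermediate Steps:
V(j, h) = 9
Y(D, O) = -6 + O² (Y(D, O) = O² - 6 = -6 + O²)
Y(-9, -9)*(V(5, 10) + J(3, -3)) = (-6 + (-9)²)*(9 + 1) = (-6 + 81)*10 = 75*10 = 750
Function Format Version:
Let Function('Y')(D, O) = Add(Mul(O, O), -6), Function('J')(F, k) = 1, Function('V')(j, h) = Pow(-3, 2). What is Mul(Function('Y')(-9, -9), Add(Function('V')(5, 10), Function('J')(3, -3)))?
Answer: 750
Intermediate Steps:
Function('V')(j, h) = 9
Function('Y')(D, O) = Add(-6, Pow(O, 2)) (Function('Y')(D, O) = Add(Pow(O, 2), -6) = Add(-6, Pow(O, 2)))
Mul(Function('Y')(-9, -9), Add(Function('V')(5, 10), Function('J')(3, -3))) = Mul(Add(-6, Pow(-9, 2)), Add(9, 1)) = Mul(Add(-6, 81), 10) = Mul(75, 10) = 750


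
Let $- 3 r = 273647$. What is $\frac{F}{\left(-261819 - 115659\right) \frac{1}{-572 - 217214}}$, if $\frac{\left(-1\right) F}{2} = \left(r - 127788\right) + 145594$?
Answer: $\frac{715862582}{8451} \approx 84708.0$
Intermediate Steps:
$r = - \frac{273647}{3}$ ($r = \left(- \frac{1}{3}\right) 273647 = - \frac{273647}{3} \approx -91216.0$)
$F = \frac{440458}{3}$ ($F = - 2 \left(\left(- \frac{273647}{3} - 127788\right) + 145594\right) = - 2 \left(- \frac{657011}{3} + 145594\right) = \left(-2\right) \left(- \frac{220229}{3}\right) = \frac{440458}{3} \approx 1.4682 \cdot 10^{5}$)
$\frac{F}{\left(-261819 - 115659\right) \frac{1}{-572 - 217214}} = \frac{440458}{3 \frac{-261819 - 115659}{-572 - 217214}} = \frac{440458}{3 \left(- \frac{377478}{-217786}\right)} = \frac{440458}{3 \left(\left(-377478\right) \left(- \frac{1}{217786}\right)\right)} = \frac{440458}{3 \cdot \frac{188739}{108893}} = \frac{440458}{3} \cdot \frac{108893}{188739} = \frac{715862582}{8451}$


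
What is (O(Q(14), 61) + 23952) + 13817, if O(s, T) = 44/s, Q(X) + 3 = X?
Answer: 37773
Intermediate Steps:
Q(X) = -3 + X
(O(Q(14), 61) + 23952) + 13817 = (44/(-3 + 14) + 23952) + 13817 = (44/11 + 23952) + 13817 = (44*(1/11) + 23952) + 13817 = (4 + 23952) + 13817 = 23956 + 13817 = 37773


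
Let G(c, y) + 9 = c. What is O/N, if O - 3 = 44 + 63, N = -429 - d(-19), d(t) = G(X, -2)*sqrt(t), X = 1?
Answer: -47190/185257 - 880*I*sqrt(19)/185257 ≈ -0.25473 - 0.020705*I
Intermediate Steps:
G(c, y) = -9 + c
d(t) = -8*sqrt(t) (d(t) = (-9 + 1)*sqrt(t) = -8*sqrt(t))
N = -429 + 8*I*sqrt(19) (N = -429 - (-8)*sqrt(-19) = -429 - (-8)*I*sqrt(19) = -429 + 8*I*sqrt(19) ≈ -429.0 + 34.871*I)
O = 110 (O = 3 + (44 + 63) = 3 + 107 = 110)
O/N = 110/(-429 + 8*I*sqrt(19))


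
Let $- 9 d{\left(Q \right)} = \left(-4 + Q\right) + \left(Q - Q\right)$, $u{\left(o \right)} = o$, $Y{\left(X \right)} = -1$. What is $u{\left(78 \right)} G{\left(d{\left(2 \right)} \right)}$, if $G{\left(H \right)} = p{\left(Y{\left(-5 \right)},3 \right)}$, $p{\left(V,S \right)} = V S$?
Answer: $-234$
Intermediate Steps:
$p{\left(V,S \right)} = S V$
$d{\left(Q \right)} = \frac{4}{9} - \frac{Q}{9}$ ($d{\left(Q \right)} = - \frac{\left(-4 + Q\right) + \left(Q - Q\right)}{9} = - \frac{\left(-4 + Q\right) + 0}{9} = - \frac{-4 + Q}{9} = \frac{4}{9} - \frac{Q}{9}$)
$G{\left(H \right)} = -3$ ($G{\left(H \right)} = 3 \left(-1\right) = -3$)
$u{\left(78 \right)} G{\left(d{\left(2 \right)} \right)} = 78 \left(-3\right) = -234$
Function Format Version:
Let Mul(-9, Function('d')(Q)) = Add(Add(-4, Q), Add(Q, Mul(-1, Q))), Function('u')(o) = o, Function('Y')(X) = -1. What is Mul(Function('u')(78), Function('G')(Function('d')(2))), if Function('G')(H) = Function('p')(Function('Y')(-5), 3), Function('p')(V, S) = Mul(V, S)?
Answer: -234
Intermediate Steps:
Function('p')(V, S) = Mul(S, V)
Function('d')(Q) = Add(Rational(4, 9), Mul(Rational(-1, 9), Q)) (Function('d')(Q) = Mul(Rational(-1, 9), Add(Add(-4, Q), Add(Q, Mul(-1, Q)))) = Mul(Rational(-1, 9), Add(Add(-4, Q), 0)) = Mul(Rational(-1, 9), Add(-4, Q)) = Add(Rational(4, 9), Mul(Rational(-1, 9), Q)))
Function('G')(H) = -3 (Function('G')(H) = Mul(3, -1) = -3)
Mul(Function('u')(78), Function('G')(Function('d')(2))) = Mul(78, -3) = -234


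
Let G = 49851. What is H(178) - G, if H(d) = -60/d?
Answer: -4436769/89 ≈ -49851.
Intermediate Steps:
H(178) - G = -60/178 - 1*49851 = -60*1/178 - 49851 = -30/89 - 49851 = -4436769/89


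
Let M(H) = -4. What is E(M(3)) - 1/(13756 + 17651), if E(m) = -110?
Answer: -3454771/31407 ≈ -110.00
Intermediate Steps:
E(M(3)) - 1/(13756 + 17651) = -110 - 1/(13756 + 17651) = -110 - 1/31407 = -3454771/31407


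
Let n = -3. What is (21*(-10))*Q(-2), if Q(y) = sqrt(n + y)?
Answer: -210*I*sqrt(5) ≈ -469.57*I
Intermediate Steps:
Q(y) = sqrt(-3 + y)
(21*(-10))*Q(-2) = (21*(-10))*sqrt(-3 - 2) = -210*I*sqrt(5)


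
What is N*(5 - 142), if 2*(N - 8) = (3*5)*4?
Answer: -5206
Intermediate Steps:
N = 38 (N = 8 + ((3*5)*4)/2 = 8 + (15*4)/2 = 8 + (½)*60 = 8 + 30 = 38)
N*(5 - 142) = 38*(5 - 142) = 38*(-137) = -5206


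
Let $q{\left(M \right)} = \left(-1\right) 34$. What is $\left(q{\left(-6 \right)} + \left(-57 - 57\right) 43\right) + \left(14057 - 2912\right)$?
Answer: $6209$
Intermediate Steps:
$q{\left(M \right)} = -34$
$\left(q{\left(-6 \right)} + \left(-57 - 57\right) 43\right) + \left(14057 - 2912\right) = \left(-34 + \left(-57 - 57\right) 43\right) + \left(14057 - 2912\right) = \left(-34 - 4902\right) + \left(14057 - 2912\right) = \left(-34 - 4902\right) + 11145 = -4936 + 11145 = 6209$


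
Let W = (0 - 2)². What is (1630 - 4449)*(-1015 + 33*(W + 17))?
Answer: 907718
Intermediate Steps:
W = 4 (W = (-2)² = 4)
(1630 - 4449)*(-1015 + 33*(W + 17)) = (1630 - 4449)*(-1015 + 33*(4 + 17)) = -2819*(-1015 + 33*21) = -2819*(-1015 + 693) = -2819*(-322) = 907718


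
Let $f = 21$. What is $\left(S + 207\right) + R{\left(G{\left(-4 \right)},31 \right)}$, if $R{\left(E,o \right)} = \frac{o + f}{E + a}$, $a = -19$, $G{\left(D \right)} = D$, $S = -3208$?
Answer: $- \frac{69075}{23} \approx -3003.3$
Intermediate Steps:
$R{\left(E,o \right)} = \frac{21 + o}{-19 + E}$ ($R{\left(E,o \right)} = \frac{o + 21}{E - 19} = \frac{21 + o}{-19 + E}$)
$\left(S + 207\right) + R{\left(G{\left(-4 \right)},31 \right)} = \left(-3208 + 207\right) + \frac{21 + 31}{-19 - 4} = -3001 + \frac{1}{-23} \cdot 52 = -3001 - \frac{52}{23} = - \frac{69075}{23}$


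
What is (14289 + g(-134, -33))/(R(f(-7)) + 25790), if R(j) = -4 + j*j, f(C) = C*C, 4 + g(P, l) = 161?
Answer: 14446/28187 ≈ 0.51251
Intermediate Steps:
g(P, l) = 157 (g(P, l) = -4 + 161 = 157)
f(C) = C²
R(j) = -4 + j²
(14289 + g(-134, -33))/(R(f(-7)) + 25790) = (14289 + 157)/((-4 + ((-7)²)²) + 25790) = 14446/((-4 + 49²) + 25790) = 14446/((-4 + 2401) + 25790) = 14446/(2397 + 25790) = 14446/28187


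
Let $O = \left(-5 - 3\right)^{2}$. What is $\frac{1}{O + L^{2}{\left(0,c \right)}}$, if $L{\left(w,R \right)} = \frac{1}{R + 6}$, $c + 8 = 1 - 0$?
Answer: $\frac{1}{65} \approx 0.015385$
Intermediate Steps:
$c = -7$ ($c = -8 + \left(1 - 0\right) = -8 + \left(1 + 0\right) = -8 + 1 = -7$)
$L{\left(w,R \right)} = \frac{1}{6 + R}$
$O = 64$ ($O = \left(-8\right)^{2} = 64$)
$\frac{1}{O + L^{2}{\left(0,c \right)}} = \frac{1}{64 + \left(\frac{1}{6 - 7}\right)^{2}} = \frac{1}{64 + \left(\frac{1}{-1}\right)^{2}} = \frac{1}{64 + \left(-1\right)^{2}} = \frac{1}{64 + 1} = \frac{1}{65}$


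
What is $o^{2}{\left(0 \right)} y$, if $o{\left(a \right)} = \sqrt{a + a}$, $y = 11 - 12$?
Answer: $0$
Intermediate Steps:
$y = -1$
$o{\left(a \right)} = \sqrt{2} \sqrt{a}$ ($o{\left(a \right)} = \sqrt{2 a} = \sqrt{2} \sqrt{a}$)
$o^{2}{\left(0 \right)} y = \left(\sqrt{2} \sqrt{0}\right)^{2} \left(-1\right) = \left(\sqrt{2} \cdot 0\right)^{2} \left(-1\right) = 0^{2} \left(-1\right) = 0 \left(-1\right) = 0$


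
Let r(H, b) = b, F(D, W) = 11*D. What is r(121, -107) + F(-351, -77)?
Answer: -3968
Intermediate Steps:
r(121, -107) + F(-351, -77) = -107 + 11*(-351) = -107 - 3861 = -3968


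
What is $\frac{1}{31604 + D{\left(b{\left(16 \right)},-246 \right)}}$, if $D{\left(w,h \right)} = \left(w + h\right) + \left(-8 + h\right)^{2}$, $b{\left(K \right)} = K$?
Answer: $\frac{1}{95890} \approx 1.0429 \cdot 10^{-5}$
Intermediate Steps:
$D{\left(w,h \right)} = h + w + \left(-8 + h\right)^{2}$ ($D{\left(w,h \right)} = \left(h + w\right) + \left(-8 + h\right)^{2} = h + w + \left(-8 + h\right)^{2}$)
$\frac{1}{31604 + D{\left(b{\left(16 \right)},-246 \right)}} = \frac{1}{31604 + \left(-246 + 16 + \left(-8 - 246\right)^{2}\right)} = \frac{1}{31604 + \left(-246 + 16 + \left(-254\right)^{2}\right)} = \frac{1}{31604 + \left(-246 + 16 + 64516\right)} = \frac{1}{31604 + 64286} = \frac{1}{95890}$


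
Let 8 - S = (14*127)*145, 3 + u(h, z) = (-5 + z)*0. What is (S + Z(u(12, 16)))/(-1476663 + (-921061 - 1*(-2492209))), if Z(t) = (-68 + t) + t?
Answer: -257876/94485 ≈ -2.7293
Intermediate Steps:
u(h, z) = -3 (u(h, z) = -3 + (-5 + z)*0 = -3 + 0 = -3)
S = -257802 (S = 8 - 14*127*145 = 8 - 1778*145 = 8 - 1*257810 = 8 - 257810 = -257802)
Z(t) = -68 + 2*t
(S + Z(u(12, 16)))/(-1476663 + (-921061 - 1*(-2492209))) = (-257802 + (-68 + 2*(-3)))/(-1476663 + (-921061 - 1*(-2492209))) = (-257802 + (-68 - 6))/(-1476663 + (-921061 + 2492209)) = (-257802 - 74)/(-1476663 + 1571148) = -257876/94485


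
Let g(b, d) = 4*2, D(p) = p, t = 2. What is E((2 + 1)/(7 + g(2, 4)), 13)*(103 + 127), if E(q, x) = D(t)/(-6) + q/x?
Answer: -2852/39 ≈ -73.128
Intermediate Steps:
g(b, d) = 8
E(q, x) = -⅓ + q/x (E(q, x) = 2/(-6) + q/x = 2*(-⅙) + q/x = -⅓ + q/x)
E((2 + 1)/(7 + g(2, 4)), 13)*(103 + 127) = (((2 + 1)/(7 + 8) - ⅓*13)/13)*(103 + 127) = ((3/15 - 13/3)/13)*230 = ((3*(1/15) - 13/3)/13)*230 = ((⅕ - 13/3)/13)*230 = ((1/13)*(-62/15))*230 = -62/195*230 = -2852/39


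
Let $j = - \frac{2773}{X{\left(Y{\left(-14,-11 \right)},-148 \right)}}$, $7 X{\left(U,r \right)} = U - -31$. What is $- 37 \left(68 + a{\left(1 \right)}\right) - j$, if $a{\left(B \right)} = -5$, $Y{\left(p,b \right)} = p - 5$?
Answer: $- \frac{8561}{12} \approx -713.42$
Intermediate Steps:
$Y{\left(p,b \right)} = -5 + p$ ($Y{\left(p,b \right)} = p - 5 = -5 + p$)
$X{\left(U,r \right)} = \frac{31}{7} + \frac{U}{7}$ ($X{\left(U,r \right)} = \frac{U - -31}{7} = \frac{U + 31}{7} = \frac{31 + U}{7} = \frac{31}{7} + \frac{U}{7}$)
$j = - \frac{19411}{12}$ ($j = - \frac{2773}{\frac{31}{7} + \frac{-5 - 14}{7}} = - \frac{2773}{\frac{31}{7} + \frac{1}{7} \left(-19\right)} = - \frac{2773}{\frac{31}{7} - \frac{19}{7}} = - \frac{2773}{\frac{12}{7}} = \left(-2773\right) \frac{7}{12} = - \frac{19411}{12} \approx -1617.6$)
$- 37 \left(68 + a{\left(1 \right)}\right) - j = - 37 \left(68 - 5\right) - - \frac{19411}{12} = \left(-37\right) 63 + \frac{19411}{12} = -2331 + \frac{19411}{12} = - \frac{8561}{12}$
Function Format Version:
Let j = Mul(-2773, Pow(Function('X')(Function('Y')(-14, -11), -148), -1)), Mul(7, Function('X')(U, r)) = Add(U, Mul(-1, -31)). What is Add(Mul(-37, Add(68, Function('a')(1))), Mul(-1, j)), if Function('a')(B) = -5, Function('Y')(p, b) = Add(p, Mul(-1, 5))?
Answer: Rational(-8561, 12) ≈ -713.42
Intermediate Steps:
Function('Y')(p, b) = Add(-5, p) (Function('Y')(p, b) = Add(p, -5) = Add(-5, p))
Function('X')(U, r) = Add(Rational(31, 7), Mul(Rational(1, 7), U)) (Function('X')(U, r) = Mul(Rational(1, 7), Add(U, Mul(-1, -31))) = Mul(Rational(1, 7), Add(U, 31)) = Mul(Rational(1, 7), Add(31, U)) = Add(Rational(31, 7), Mul(Rational(1, 7), U)))
j = Rational(-19411, 12) (j = Mul(-2773, Pow(Add(Rational(31, 7), Mul(Rational(1, 7), Add(-5, -14))), -1)) = Mul(-2773, Pow(Add(Rational(31, 7), Mul(Rational(1, 7), -19)), -1)) = Mul(-2773, Pow(Add(Rational(31, 7), Rational(-19, 7)), -1)) = Mul(-2773, Pow(Rational(12, 7), -1)) = Mul(-2773, Rational(7, 12)) = Rational(-19411, 12) ≈ -1617.6)
Add(Mul(-37, Add(68, Function('a')(1))), Mul(-1, j)) = Add(Mul(-37, Add(68, -5)), Mul(-1, Rational(-19411, 12))) = Add(Mul(-37, 63), Rational(19411, 12)) = Add(-2331, Rational(19411, 12)) = Rational(-8561, 12)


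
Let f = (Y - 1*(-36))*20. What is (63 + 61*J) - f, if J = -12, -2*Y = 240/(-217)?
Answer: -303813/217 ≈ -1400.1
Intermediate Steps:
Y = 120/217 (Y = -120/(-217) = -120*(-1)/217 = -½*(-240/217) = 120/217 ≈ 0.55300)
f = 158640/217 (f = (120/217 - 1*(-36))*20 = (120/217 + 36)*20 = (7932/217)*20 = 158640/217 ≈ 731.06)
(63 + 61*J) - f = (63 + 61*(-12)) - 1*158640/217 = (63 - 732) - 158640/217 = -669 - 158640/217 = -303813/217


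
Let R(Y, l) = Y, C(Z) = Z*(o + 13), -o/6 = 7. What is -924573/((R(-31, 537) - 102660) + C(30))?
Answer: 924573/103561 ≈ 8.9278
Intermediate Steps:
o = -42 (o = -6*7 = -42)
C(Z) = -29*Z (C(Z) = Z*(-42 + 13) = Z*(-29) = -29*Z)
-924573/((R(-31, 537) - 102660) + C(30)) = -924573/((-31 - 102660) - 29*30) = -924573/(-102691 - 870) = -924573/(-103561) = -924573*(-1/103561) = 924573/103561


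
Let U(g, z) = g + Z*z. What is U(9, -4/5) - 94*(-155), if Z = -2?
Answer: 72903/5 ≈ 14581.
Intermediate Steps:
U(g, z) = g - 2*z
U(9, -4/5) - 94*(-155) = (9 - (-8)/5) - 94*(-155) = (9 - (-8)/5) + 14570 = (9 - 2*(-⅘)) + 14570 = (9 + 8/5) + 14570 = 53/5 + 14570 = 72903/5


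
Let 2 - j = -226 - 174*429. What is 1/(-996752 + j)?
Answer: -1/921878 ≈ -1.0847e-6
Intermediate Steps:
j = 74874 (j = 2 - (-226 - 174*429) = 2 - (-226 - 74646) = 2 - 1*(-74872) = 2 + 74872 = 74874)
1/(-996752 + j) = 1/(-996752 + 74874) = 1/(-921878) = -1/921878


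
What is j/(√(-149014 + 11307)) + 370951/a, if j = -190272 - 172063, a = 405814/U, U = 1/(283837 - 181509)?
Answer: 370951/41526134992 + 362335*I*√137707/137707 ≈ 8.933e-6 + 976.41*I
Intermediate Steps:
U = 1/102328 ≈ 9.7725e-6
a = 41526134992 (a = 405814/(1/102328) = 405814*102328 = 41526134992)
j = -362335
j/(√(-149014 + 11307)) + 370951/a = -362335/√(-149014 + 11307) + 370951/41526134992 = -362335*(-I*√137707/137707) + 370951*(1/41526134992) = -362335*(-I*√137707/137707) + 370951/41526134992 = -(-362335)*I*√137707/137707 + 370951/41526134992 = 362335*I*√137707/137707 + 370951/41526134992 = 370951/41526134992 + 362335*I*√137707/137707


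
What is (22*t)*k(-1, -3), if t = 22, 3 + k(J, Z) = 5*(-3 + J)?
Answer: -11132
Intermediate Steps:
k(J, Z) = -18 + 5*J (k(J, Z) = -3 + 5*(-3 + J) = -3 + (-15 + 5*J) = -18 + 5*J)
(22*t)*k(-1, -3) = (22*22)*(-18 + 5*(-1)) = 484*(-18 - 5) = 484*(-23) = -11132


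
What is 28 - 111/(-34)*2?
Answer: 587/17 ≈ 34.529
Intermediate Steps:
28 - 111/(-34)*2 = 28 - 111*(-1/34)*2 = 28 + (111/34)*2 = 28 + 111/17 = 587/17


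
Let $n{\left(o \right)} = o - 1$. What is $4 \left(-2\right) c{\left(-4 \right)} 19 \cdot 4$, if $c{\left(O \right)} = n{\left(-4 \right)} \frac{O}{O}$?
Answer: $3040$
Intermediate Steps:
$n{\left(o \right)} = -1 + o$ ($n{\left(o \right)} = o - 1 = -1 + o$)
$c{\left(O \right)} = -5$ ($c{\left(O \right)} = \left(-1 - 4\right) \frac{O}{O} = \left(-5\right) 1 = -5$)
$4 \left(-2\right) c{\left(-4 \right)} 19 \cdot 4 = 4 \left(-2\right) \left(-5\right) 19 \cdot 4 = \left(-8\right) \left(-5\right) 19 \cdot 4 = 40 \cdot 19 \cdot 4 = 760 \cdot 4 = 3040$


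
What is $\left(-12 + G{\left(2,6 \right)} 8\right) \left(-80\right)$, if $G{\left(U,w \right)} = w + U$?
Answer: $-4160$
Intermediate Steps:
$G{\left(U,w \right)} = U + w$
$\left(-12 + G{\left(2,6 \right)} 8\right) \left(-80\right) = \left(-12 + \left(2 + 6\right) 8\right) \left(-80\right) = \left(-12 + 8 \cdot 8\right) \left(-80\right) = \left(-12 + 64\right) \left(-80\right) = 52 \left(-80\right) = -4160$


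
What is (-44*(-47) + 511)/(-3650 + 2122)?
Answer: -2579/1528 ≈ -1.6878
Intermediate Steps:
(-44*(-47) + 511)/(-3650 + 2122) = (2068 + 511)/(-1528) = 2579*(-1/1528) = -2579/1528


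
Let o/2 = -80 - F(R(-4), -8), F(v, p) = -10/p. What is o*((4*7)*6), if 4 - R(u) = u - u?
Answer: -27300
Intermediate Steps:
R(u) = 4 (R(u) = 4 - (u - u) = 4 - 1*0 = 4 + 0 = 4)
o = -325/2 (o = 2*(-80 - (-10)/(-8)) = 2*(-80 - (-10)*(-1)/8) = 2*(-80 - 1*5/4) = 2*(-80 - 5/4) = 2*(-325/4) = -325/2 ≈ -162.50)
o*((4*7)*6) = -325*4*7*6/2 = -4550*6 = -325/2*168 = -27300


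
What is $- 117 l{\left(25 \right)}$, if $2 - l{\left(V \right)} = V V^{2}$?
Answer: $1827891$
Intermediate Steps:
$l{\left(V \right)} = 2 - V^{3}$ ($l{\left(V \right)} = 2 - V V^{2} = 2 - V^{3}$)
$- 117 l{\left(25 \right)} = - 117 \left(2 - 25^{3}\right) = - 117 \left(2 - 15625\right) = \left(-117\right) \left(-15623\right) = 1827891$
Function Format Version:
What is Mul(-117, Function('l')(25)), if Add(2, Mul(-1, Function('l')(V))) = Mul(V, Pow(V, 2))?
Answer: 1827891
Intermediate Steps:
Function('l')(V) = Add(2, Mul(-1, Pow(V, 3))) (Function('l')(V) = Add(2, Mul(-1, Mul(V, Pow(V, 2)))) = Add(2, Mul(-1, Pow(V, 3))))
Mul(-117, Function('l')(25)) = Mul(-117, Add(2, Mul(-1, Pow(25, 3)))) = Mul(-117, Add(2, Mul(-1, 15625))) = Mul(-117, Add(2, -15625)) = Mul(-117, -15623) = 1827891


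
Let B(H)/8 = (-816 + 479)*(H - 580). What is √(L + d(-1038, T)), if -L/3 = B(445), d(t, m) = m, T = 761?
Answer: I*√1091119 ≈ 1044.6*I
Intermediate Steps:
B(H) = 1563680 - 2696*H (B(H) = 8*((-816 + 479)*(H - 580)) = 8*(-337*(-580 + H)) = 8*(195460 - 337*H) = 1563680 - 2696*H)
L = -1091880 (L = -3*(1563680 - 2696*445) = -3*(1563680 - 1199720) = -3*363960 = -1091880)
√(L + d(-1038, T)) = √(-1091880 + 761) = √(-1091119) = I*√1091119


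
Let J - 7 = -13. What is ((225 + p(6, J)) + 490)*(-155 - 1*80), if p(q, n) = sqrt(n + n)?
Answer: -168025 - 470*I*sqrt(3) ≈ -1.6803e+5 - 814.06*I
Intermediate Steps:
J = -6 (J = 7 - 13 = -6)
p(q, n) = sqrt(2)*sqrt(n) (p(q, n) = sqrt(2*n) = sqrt(2)*sqrt(n))
((225 + p(6, J)) + 490)*(-155 - 1*80) = ((225 + sqrt(2)*sqrt(-6)) + 490)*(-155 - 1*80) = ((225 + sqrt(2)*(I*sqrt(6))) + 490)*(-155 - 80) = ((225 + 2*I*sqrt(3)) + 490)*(-235) = (715 + 2*I*sqrt(3))*(-235) = -168025 - 470*I*sqrt(3)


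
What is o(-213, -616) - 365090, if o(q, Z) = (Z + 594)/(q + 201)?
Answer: -2190529/6 ≈ -3.6509e+5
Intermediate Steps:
o(q, Z) = (594 + Z)/(201 + q)
o(-213, -616) - 365090 = (594 - 616)/(201 - 213) - 365090 = -22/(-12) - 365090 = -1/12*(-22) - 365090 = 11/6 - 365090 = -2190529/6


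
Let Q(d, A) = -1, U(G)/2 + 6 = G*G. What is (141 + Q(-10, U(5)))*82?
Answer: 11480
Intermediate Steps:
U(G) = -12 + 2*G² (U(G) = -12 + 2*(G*G) = -12 + 2*G²)
(141 + Q(-10, U(5)))*82 = (141 - 1)*82 = 140*82 = 11480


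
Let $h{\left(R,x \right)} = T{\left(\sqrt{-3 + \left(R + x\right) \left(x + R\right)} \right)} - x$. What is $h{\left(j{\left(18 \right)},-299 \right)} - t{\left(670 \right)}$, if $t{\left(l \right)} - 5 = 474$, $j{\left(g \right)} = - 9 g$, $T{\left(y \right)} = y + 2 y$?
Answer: $-180 + 3 \sqrt{212518} \approx 1203.0$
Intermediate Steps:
$T{\left(y \right)} = 3 y$
$t{\left(l \right)} = 479$ ($t{\left(l \right)} = 5 + 474 = 479$)
$h{\left(R,x \right)} = - x + 3 \sqrt{-3 + \left(R + x\right)^{2}}$ ($h{\left(R,x \right)} = 3 \sqrt{-3 + \left(R + x\right) \left(x + R\right)} - x = 3 \sqrt{-3 + \left(R + x\right) \left(R + x\right)} - x = 3 \sqrt{-3 + \left(R + x\right)^{2}} - x = - x + 3 \sqrt{-3 + \left(R + x\right)^{2}}$)
$h{\left(j{\left(18 \right)},-299 \right)} - t{\left(670 \right)} = \left(\left(-1\right) \left(-299\right) + 3 \sqrt{-3 + \left(\left(-9\right) 18\right)^{2} + \left(-299\right)^{2} + 2 \left(\left(-9\right) 18\right) \left(-299\right)}\right) - 479 = \left(299 + 3 \sqrt{-3 + \left(-162\right)^{2} + 89401 + 2 \left(-162\right) \left(-299\right)}\right) - 479 = \left(299 + 3 \sqrt{-3 + 26244 + 89401 + 96876}\right) - 479 = \left(299 + 3 \sqrt{212518}\right) - 479 = -180 + 3 \sqrt{212518}$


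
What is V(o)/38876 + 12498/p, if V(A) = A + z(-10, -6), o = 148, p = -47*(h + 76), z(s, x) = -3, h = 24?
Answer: -121297687/45679300 ≈ -2.6554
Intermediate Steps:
p = -4700 (p = -47*(24 + 76) = -47*100 = -4700)
V(A) = -3 + A (V(A) = A - 3 = -3 + A)
V(o)/38876 + 12498/p = (-3 + 148)/38876 + 12498/(-4700) = 145*(1/38876) + 12498*(-1/4700) = 145/38876 - 6249/2350 = -121297687/45679300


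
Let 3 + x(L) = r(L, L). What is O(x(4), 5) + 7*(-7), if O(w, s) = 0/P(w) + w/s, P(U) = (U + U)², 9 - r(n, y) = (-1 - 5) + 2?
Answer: -47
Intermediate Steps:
r(n, y) = 13 (r(n, y) = 9 - ((-1 - 5) + 2) = 9 - (-6 + 2) = 9 - 1*(-4) = 9 + 4 = 13)
x(L) = 10 (x(L) = -3 + 13 = 10)
P(U) = 4*U² (P(U) = (2*U)² = 4*U²)
O(w, s) = w/s (O(w, s) = 0/((4*w²)) + w/s = 0*(1/(4*w²)) + w/s = 0 + w/s = w/s)
O(x(4), 5) + 7*(-7) = 10/5 + 7*(-7) = 10*(⅕) - 49 = 2 - 49 = -47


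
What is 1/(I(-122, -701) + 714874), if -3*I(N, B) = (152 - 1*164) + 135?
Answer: 1/714833 ≈ 1.3989e-6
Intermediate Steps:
I(N, B) = -41 (I(N, B) = -((152 - 1*164) + 135)/3 = -((152 - 164) + 135)/3 = -(-12 + 135)/3 = -⅓*123 = -41)
1/(I(-122, -701) + 714874) = 1/(-41 + 714874) = 1/714833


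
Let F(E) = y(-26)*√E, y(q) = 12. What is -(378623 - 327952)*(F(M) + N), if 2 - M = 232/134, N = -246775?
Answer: 12504336025 - 1824156*√134/67 ≈ 1.2504e+10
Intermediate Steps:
M = 18/67 (M = 2 - 232/134 = 2 - 1*116/67 = 2 - 116/67 = 18/67 ≈ 0.26866)
F(E) = 12*√E
-(378623 - 327952)*(F(M) + N) = -(378623 - 327952)*(12*√(18/67) - 246775) = -50671*(12*(3*√134/67) - 246775) = -50671*(36*√134/67 - 246775) = -50671*(-246775 + 36*√134/67) = -(-12504336025 + 1824156*√134/67) = 12504336025 - 1824156*√134/67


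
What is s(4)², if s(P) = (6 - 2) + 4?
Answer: 64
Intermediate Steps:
s(P) = 8 (s(P) = 4 + 4 = 8)
s(4)² = 8² = 64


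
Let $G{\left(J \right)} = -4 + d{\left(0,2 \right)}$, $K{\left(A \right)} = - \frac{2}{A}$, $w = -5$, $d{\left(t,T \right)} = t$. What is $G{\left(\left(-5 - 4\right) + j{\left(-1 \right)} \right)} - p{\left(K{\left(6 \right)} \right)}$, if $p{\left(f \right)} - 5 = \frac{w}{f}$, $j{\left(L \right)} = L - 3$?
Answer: $-24$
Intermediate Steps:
$j{\left(L \right)} = -3 + L$ ($j{\left(L \right)} = L - 3 = -3 + L$)
$G{\left(J \right)} = -4$ ($G{\left(J \right)} = -4 + 0 = -4$)
$p{\left(f \right)} = 5 - \frac{5}{f}$
$G{\left(\left(-5 - 4\right) + j{\left(-1 \right)} \right)} - p{\left(K{\left(6 \right)} \right)} = -4 - \left(5 - \frac{5}{\left(-2\right) \frac{1}{6}}\right) = -4 - \left(5 - \frac{5}{- \frac{1}{3}}\right) = -4 - \left(5 - -15\right) = -4 - \left(5 + 15\right) = -4 - 20 = -24$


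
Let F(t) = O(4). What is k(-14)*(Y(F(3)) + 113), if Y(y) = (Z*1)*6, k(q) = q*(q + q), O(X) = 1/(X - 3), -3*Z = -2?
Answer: 45864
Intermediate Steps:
Z = ⅔ (Z = -⅓*(-2) = ⅔ ≈ 0.66667)
O(X) = 1/(-3 + X)
F(t) = 1 (F(t) = 1/(-3 + 4) = 1/1 = 1)
k(q) = 2*q² (k(q) = q*(2*q) = 2*q²)
Y(y) = 4 (Y(y) = ((⅔)*1)*6 = (⅔)*6 = 4)
k(-14)*(Y(F(3)) + 113) = (2*(-14)²)*(4 + 113) = (2*196)*117 = 392*117 = 45864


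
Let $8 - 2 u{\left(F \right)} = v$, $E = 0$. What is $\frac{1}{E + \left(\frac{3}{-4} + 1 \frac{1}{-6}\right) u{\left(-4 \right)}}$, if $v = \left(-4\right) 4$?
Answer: $- \frac{1}{11} \approx -0.090909$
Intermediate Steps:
$v = -16$
$u{\left(F \right)} = 12$ ($u{\left(F \right)} = 4 - -8 = 4 + 8 = 12$)
$\frac{1}{E + \left(\frac{3}{-4} + 1 \frac{1}{-6}\right) u{\left(-4 \right)}} = \frac{1}{0 + \left(\frac{3}{-4} + 1 \frac{1}{-6}\right) 12} = \frac{1}{0 + \left(3 \left(- \frac{1}{4}\right) + 1 \left(- \frac{1}{6}\right)\right) 12} = \frac{1}{0 + \left(- \frac{3}{4} - \frac{1}{6}\right) 12} = \frac{1}{0 - 11} = \frac{1}{-11} = - \frac{1}{11}$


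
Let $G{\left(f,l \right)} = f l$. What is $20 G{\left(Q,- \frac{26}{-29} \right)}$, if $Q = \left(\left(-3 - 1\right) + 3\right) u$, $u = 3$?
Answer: $- \frac{1560}{29} \approx -53.793$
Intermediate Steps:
$Q = -3$ ($Q = \left(\left(-3 - 1\right) + 3\right) 3 = \left(-4 + 3\right) 3 = \left(-1\right) 3 = -3$)
$20 G{\left(Q,- \frac{26}{-29} \right)} = 20 \left(- 3 \left(- \frac{26}{-29}\right)\right) = 20 \left(- 3 \left(\left(-26\right) \left(- \frac{1}{29}\right)\right)\right) = 20 \left(\left(-3\right) \frac{26}{29}\right) = 20 \left(- \frac{78}{29}\right) = - \frac{1560}{29}$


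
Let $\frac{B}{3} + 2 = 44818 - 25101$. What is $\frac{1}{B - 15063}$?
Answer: $\frac{1}{44082} \approx 2.2685 \cdot 10^{-5}$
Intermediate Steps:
$B = 59145$ ($B = -6 + 3 \left(44818 - 25101\right) = -6 + 3 \cdot 19717 = -6 + 59151 = 59145$)
$\frac{1}{B - 15063} = \frac{1}{59145 - 15063} = \frac{1}{44082}$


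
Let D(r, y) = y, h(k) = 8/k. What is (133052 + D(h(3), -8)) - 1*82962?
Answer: 50082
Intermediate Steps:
(133052 + D(h(3), -8)) - 1*82962 = (133052 - 8) - 1*82962 = 133044 - 82962 = 50082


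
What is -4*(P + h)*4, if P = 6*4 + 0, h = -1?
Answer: -368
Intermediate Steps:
P = 24 (P = 24 + 0 = 24)
-4*(P + h)*4 = -4*(24 - 1)*4 = -4*23*4 = -92*4 = -368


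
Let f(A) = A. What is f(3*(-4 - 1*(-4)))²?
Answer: 0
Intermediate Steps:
f(3*(-4 - 1*(-4)))² = (3*(-4 - 1*(-4)))² = (3*(-4 + 4))² = (3*0)² = 0² = 0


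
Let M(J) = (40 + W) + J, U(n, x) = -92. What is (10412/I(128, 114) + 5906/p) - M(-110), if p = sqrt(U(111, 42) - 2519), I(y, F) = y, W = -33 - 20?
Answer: 6539/32 - 5906*I*sqrt(2611)/2611 ≈ 204.34 - 115.58*I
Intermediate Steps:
W = -53
M(J) = -13 + J (M(J) = (40 - 53) + J = -13 + J)
p = I*sqrt(2611) (p = sqrt(-92 - 2519) = sqrt(-2611) = I*sqrt(2611) ≈ 51.098*I)
(10412/I(128, 114) + 5906/p) - M(-110) = (10412/128 + 5906/((I*sqrt(2611)))) - (-13 - 110) = (10412*(1/128) + 5906*(-I*sqrt(2611)/2611)) - 1*(-123) = (2603/32 - 5906*I*sqrt(2611)/2611) + 123 = 6539/32 - 5906*I*sqrt(2611)/2611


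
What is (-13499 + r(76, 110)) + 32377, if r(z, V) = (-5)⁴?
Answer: 19503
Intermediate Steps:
r(z, V) = 625
(-13499 + r(76, 110)) + 32377 = (-13499 + 625) + 32377 = -12874 + 32377 = 19503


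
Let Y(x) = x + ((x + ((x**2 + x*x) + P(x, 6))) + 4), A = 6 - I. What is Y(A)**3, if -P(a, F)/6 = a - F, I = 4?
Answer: 64000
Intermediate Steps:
P(a, F) = -6*a + 6*F (P(a, F) = -6*(a - F) = -6*a + 6*F)
A = 2 (A = 6 - 1*4 = 6 - 4 = 2)
Y(x) = 40 - 4*x + 2*x**2 (Y(x) = x + ((x + ((x**2 + x*x) + (-6*x + 6*6))) + 4) = x + ((x + ((x**2 + x**2) + (-6*x + 36))) + 4) = x + ((x + (2*x**2 + (36 - 6*x))) + 4) = x + ((x + (36 - 6*x + 2*x**2)) + 4) = x + ((36 - 5*x + 2*x**2) + 4) = x + (40 - 5*x + 2*x**2) = 40 - 4*x + 2*x**2)
Y(A)**3 = (40 - 4*2 + 2*2**2)**3 = (40 - 8 + 2*4)**3 = (40 - 8 + 8)**3 = 40**3 = 64000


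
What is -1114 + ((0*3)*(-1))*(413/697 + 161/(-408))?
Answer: -1114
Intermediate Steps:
-1114 + ((0*3)*(-1))*(413/697 + 161/(-408)) = -1114 + (0*(-1))*(413*(1/697) + 161*(-1/408)) = -1114 + 0*(413/697 - 161/408) = -1114 + 0*(3311/16728) = -1114 + 0 = -1114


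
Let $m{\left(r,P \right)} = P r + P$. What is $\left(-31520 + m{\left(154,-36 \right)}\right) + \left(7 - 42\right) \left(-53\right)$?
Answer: $-35245$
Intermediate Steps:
$m{\left(r,P \right)} = P + P r$
$\left(-31520 + m{\left(154,-36 \right)}\right) + \left(7 - 42\right) \left(-53\right) = \left(-31520 - 36 \left(1 + 154\right)\right) + \left(7 - 42\right) \left(-53\right) = \left(-31520 - 5580\right) - -1855 = \left(-31520 - 5580\right) + 1855 = -37100 + 1855 = -35245$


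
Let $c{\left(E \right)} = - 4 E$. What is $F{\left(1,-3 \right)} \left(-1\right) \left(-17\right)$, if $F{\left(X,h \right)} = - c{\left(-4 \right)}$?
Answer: $-272$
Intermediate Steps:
$F{\left(X,h \right)} = -16$ ($F{\left(X,h \right)} = - \left(-4\right) \left(-4\right) = \left(-1\right) 16 = -16$)
$F{\left(1,-3 \right)} \left(-1\right) \left(-17\right) = \left(-16\right) \left(-1\right) \left(-17\right) = 16 \left(-17\right) = -272$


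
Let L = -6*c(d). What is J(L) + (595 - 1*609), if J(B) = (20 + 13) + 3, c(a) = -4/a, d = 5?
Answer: 22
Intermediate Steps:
L = 24/5 (L = -(-24)/5 = -6*(-4/5) = 24/5 ≈ 4.8000)
J(B) = 36 (J(B) = 33 + 3 = 36)
J(L) + (595 - 1*609) = 36 + (595 - 1*609) = 36 + (595 - 609) = 36 - 14 = 22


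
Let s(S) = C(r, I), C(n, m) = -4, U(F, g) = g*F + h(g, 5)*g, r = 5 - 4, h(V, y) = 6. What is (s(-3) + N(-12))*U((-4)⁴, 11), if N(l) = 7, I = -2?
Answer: 8646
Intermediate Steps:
r = 1
U(F, g) = 6*g + F*g (U(F, g) = g*F + 6*g = F*g + 6*g = 6*g + F*g)
s(S) = -4
(s(-3) + N(-12))*U((-4)⁴, 11) = (-4 + 7)*(11*(6 + (-4)⁴)) = 3*(11*(6 + 256)) = 3*(11*262) = 3*2882 = 8646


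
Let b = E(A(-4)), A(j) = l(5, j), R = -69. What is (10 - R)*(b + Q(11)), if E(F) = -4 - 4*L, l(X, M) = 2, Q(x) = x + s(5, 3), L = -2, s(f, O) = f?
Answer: 1580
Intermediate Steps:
Q(x) = 5 + x (Q(x) = x + 5 = 5 + x)
A(j) = 2
E(F) = 4 (E(F) = -4 - 4*(-2) = -4 + 8 = 4)
b = 4
(10 - R)*(b + Q(11)) = (10 - 1*(-69))*(4 + (5 + 11)) = (10 + 69)*(4 + 16) = 79*20 = 1580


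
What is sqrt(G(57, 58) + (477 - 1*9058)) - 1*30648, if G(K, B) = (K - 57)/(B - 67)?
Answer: -30648 + I*sqrt(8581) ≈ -30648.0 + 92.634*I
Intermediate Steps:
G(K, B) = (-57 + K)/(-67 + B)
sqrt(G(57, 58) + (477 - 1*9058)) - 1*30648 = sqrt((-57 + 57)/(-67 + 58) + (477 - 1*9058)) - 1*30648 = sqrt(0/(-9) + (477 - 9058)) - 30648 = sqrt(-1/9*0 - 8581) - 30648 = sqrt(0 - 8581) - 30648 = sqrt(-8581) - 30648 = I*sqrt(8581) - 30648 = -30648 + I*sqrt(8581)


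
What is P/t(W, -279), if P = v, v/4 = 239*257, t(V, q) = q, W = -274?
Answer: -245692/279 ≈ -880.62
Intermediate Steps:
v = 245692 (v = 4*(239*257) = 4*61423 = 245692)
P = 245692
P/t(W, -279) = 245692/(-279) = 245692*(-1/279) = -245692/279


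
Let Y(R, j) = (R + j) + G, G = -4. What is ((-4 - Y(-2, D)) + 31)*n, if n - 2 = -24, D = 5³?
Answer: 2024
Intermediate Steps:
D = 125
n = -22 (n = 2 - 24 = -22)
Y(R, j) = -4 + R + j (Y(R, j) = (R + j) - 4 = -4 + R + j)
((-4 - Y(-2, D)) + 31)*n = ((-4 - (-4 - 2 + 125)) + 31)*(-22) = ((-4 - 1*119) + 31)*(-22) = ((-4 - 119) + 31)*(-22) = (-123 + 31)*(-22) = -92*(-22) = 2024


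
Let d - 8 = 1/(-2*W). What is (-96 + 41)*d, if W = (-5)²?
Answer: -4389/10 ≈ -438.90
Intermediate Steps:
W = 25
d = 399/50 (d = 8 + 1/(-2*25) = 8 + 1/(-50) = 8 - 1/50 = 399/50 ≈ 7.9800)
(-96 + 41)*d = (-96 + 41)*(399/50) = -55*399/50 = -4389/10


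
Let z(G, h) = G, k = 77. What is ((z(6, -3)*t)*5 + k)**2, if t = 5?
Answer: 51529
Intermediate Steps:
((z(6, -3)*t)*5 + k)**2 = ((6*5)*5 + 77)**2 = (30*5 + 77)**2 = (150 + 77)**2 = 227**2 = 51529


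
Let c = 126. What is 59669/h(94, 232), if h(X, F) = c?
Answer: 59669/126 ≈ 473.56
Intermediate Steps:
h(X, F) = 126
59669/h(94, 232) = 59669/126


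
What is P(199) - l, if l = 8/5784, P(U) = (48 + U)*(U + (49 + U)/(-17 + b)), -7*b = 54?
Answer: 5837991298/125079 ≈ 46674.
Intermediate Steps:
b = -54/7 (b = -⅐*54 = -54/7 ≈ -7.7143)
P(U) = (48 + U)*(-343/173 + 166*U/173) (P(U) = (48 + U)*(U + (49 + U)/(-17 - 54/7)) = (48 + U)*(U + (49 + U)/(-173/7)) = (48 + U)*(U + (49 + U)*(-7/173)) = (48 + U)*(U + (-343/173 - 7*U/173)) = (48 + U)*(-343/173 + 166*U/173))
l = 1/723 (l = 8*(1/5784) = 1/723 ≈ 0.0013831)
P(199) - l = (-16464/173 + (166/173)*199² + (7625/173)*199) - 1*1/723 = (-16464/173 + (166/173)*39601 + 1517375/173) - 1/723 = (-16464/173 + 6573766/173 + 1517375/173) - 1/723 = 8074677/173 - 1/723 = 5837991298/125079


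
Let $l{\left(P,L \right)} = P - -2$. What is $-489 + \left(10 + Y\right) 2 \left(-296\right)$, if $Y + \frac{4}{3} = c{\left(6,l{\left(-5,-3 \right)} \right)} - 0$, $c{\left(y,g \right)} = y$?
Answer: $- \frac{27515}{3} \approx -9171.7$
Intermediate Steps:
$l{\left(P,L \right)} = 2 + P$ ($l{\left(P,L \right)} = P + 2 = 2 + P$)
$Y = \frac{14}{3}$ ($Y = - \frac{4}{3} + \left(6 - 0\right) = - \frac{4}{3} + \left(6 + 0\right) = - \frac{4}{3} + 6 = \frac{14}{3} \approx 4.6667$)
$-489 + \left(10 + Y\right) 2 \left(-296\right) = -489 + \left(10 + \frac{14}{3}\right) 2 \left(-296\right) = -489 + \frac{44}{3} \cdot 2 \left(-296\right) = -489 + \frac{88}{3} \left(-296\right) = -489 - \frac{26048}{3} = - \frac{27515}{3}$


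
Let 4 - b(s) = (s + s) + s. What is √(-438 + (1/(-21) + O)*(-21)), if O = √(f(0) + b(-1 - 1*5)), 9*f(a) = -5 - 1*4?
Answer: √(-437 - 21*√21) ≈ 23.092*I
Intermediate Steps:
b(s) = 4 - 3*s (b(s) = 4 - ((s + s) + s) = 4 - (2*s + s) = 4 - 3*s)
f(a) = -1 (f(a) = (-5 - 1*4)/9 = (-5 - 4)/9 = (⅑)*(-9) = -1)
O = √21 (O = √(-1 + (4 - 3*(-1 - 1*5))) = √(-1 + (4 - 3*(-1 - 5))) = √(-1 + (4 - 3*(-6))) = √(-1 + (4 + 18)) = √(-1 + 22) = √21 ≈ 4.5826)
√(-438 + (1/(-21) + O)*(-21)) = √(-438 + (1/(-21) + √21)*(-21)) = √(-438 + (-1/21 + √21)*(-21)) = √(-438 + (1 - 21*√21)) = √(-437 - 21*√21)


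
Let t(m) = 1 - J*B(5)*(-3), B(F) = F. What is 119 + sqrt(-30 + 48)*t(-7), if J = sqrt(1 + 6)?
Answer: 119 + 3*sqrt(2) + 45*sqrt(14) ≈ 291.62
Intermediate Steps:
J = sqrt(7) ≈ 2.6458
t(m) = 1 + 15*sqrt(7) (t(m) = 1 - sqrt(7)*5*(-3) = 1 - 5*sqrt(7)*(-3) = 1 - (-15)*sqrt(7) = 1 + 15*sqrt(7))
119 + sqrt(-30 + 48)*t(-7) = 119 + sqrt(-30 + 48)*(1 + 15*sqrt(7)) = 119 + sqrt(18)*(1 + 15*sqrt(7)) = 119 + (3*sqrt(2))*(1 + 15*sqrt(7)) = 119 + 3*sqrt(2)*(1 + 15*sqrt(7))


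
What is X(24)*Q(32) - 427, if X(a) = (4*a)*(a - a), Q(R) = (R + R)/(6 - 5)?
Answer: -427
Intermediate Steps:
Q(R) = 2*R (Q(R) = (2*R)/1 = (2*R)*1 = 2*R)
X(a) = 0 (X(a) = (4*a)*0 = 0)
X(24)*Q(32) - 427 = 0*(2*32) - 427 = 0*64 - 427 = 0 - 427 = -427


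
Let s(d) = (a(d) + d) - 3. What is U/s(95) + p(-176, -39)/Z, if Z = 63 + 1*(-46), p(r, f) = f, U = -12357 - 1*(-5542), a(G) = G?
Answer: -7244/187 ≈ -38.738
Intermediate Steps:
s(d) = -3 + 2*d (s(d) = (d + d) - 3 = 2*d - 3 = -3 + 2*d)
U = -6815 (U = -12357 + 5542 = -6815)
Z = 17 (Z = 63 - 46 = 17)
U/s(95) + p(-176, -39)/Z = -6815/(-3 + 2*95) - 39/17 = -6815/(-3 + 190) - 39*1/17 = -6815/187 - 39/17 = -7244/187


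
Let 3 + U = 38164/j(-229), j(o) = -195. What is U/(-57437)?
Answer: 38749/11200215 ≈ 0.0034597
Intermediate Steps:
U = -38749/195 (U = -3 + 38164/(-195) = -3 + 38164*(-1/195) = -3 - 38164/195 = -38749/195 ≈ -198.71)
U/(-57437) = -38749/195/(-57437) = -38749/195*(-1/57437) = 38749/11200215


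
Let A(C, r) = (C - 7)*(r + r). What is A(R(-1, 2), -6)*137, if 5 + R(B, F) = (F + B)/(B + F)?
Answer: 18084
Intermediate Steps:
R(B, F) = -4 (R(B, F) = -5 + (F + B)/(B + F) = -5 + (B + F)/(B + F) = -5 + 1 = -4)
A(C, r) = 2*r*(-7 + C) (A(C, r) = (-7 + C)*(2*r) = 2*r*(-7 + C))
A(R(-1, 2), -6)*137 = (2*(-6)*(-7 - 4))*137 = (2*(-6)*(-11))*137 = 132*137 = 18084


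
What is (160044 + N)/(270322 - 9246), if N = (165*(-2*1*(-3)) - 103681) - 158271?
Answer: -50459/130538 ≈ -0.38655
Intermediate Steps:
N = -260962 (N = (165*(-2*(-3)) - 103681) - 158271 = (165*6 - 103681) - 158271 = (990 - 103681) - 158271 = -102691 - 158271 = -260962)
(160044 + N)/(270322 - 9246) = (160044 - 260962)/(270322 - 9246) = -100918/261076 = -100918*1/261076 = -50459/130538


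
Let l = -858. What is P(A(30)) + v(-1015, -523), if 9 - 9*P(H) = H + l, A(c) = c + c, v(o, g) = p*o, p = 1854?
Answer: -5645161/3 ≈ -1.8817e+6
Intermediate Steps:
v(o, g) = 1854*o
A(c) = 2*c
P(H) = 289/3 - H/9 (P(H) = 1 - (H - 858)/9 = 1 - (-858 + H)/9 = 1 + (286/3 - H/9) = 289/3 - H/9)
P(A(30)) + v(-1015, -523) = (289/3 - 2*30/9) + 1854*(-1015) = (289/3 - ⅑*60) - 1881810 = (289/3 - 20/3) - 1881810 = 269/3 - 1881810 = -5645161/3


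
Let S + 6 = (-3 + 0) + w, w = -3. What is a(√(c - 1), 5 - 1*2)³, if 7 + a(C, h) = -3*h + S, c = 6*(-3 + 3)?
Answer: -21952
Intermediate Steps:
S = -12 (S = -6 + ((-3 + 0) - 3) = -6 + (-3 - 3) = -6 - 6 = -12)
c = 0 (c = 6*0 = 0)
a(C, h) = -19 - 3*h (a(C, h) = -7 + (-3*h - 12) = -7 + (-12 - 3*h) = -19 - 3*h)
a(√(c - 1), 5 - 1*2)³ = (-19 - 3*(5 - 1*2))³ = (-19 - 3*(5 - 2))³ = (-19 - 3*3)³ = (-19 - 9)³ = (-28)³ = -21952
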